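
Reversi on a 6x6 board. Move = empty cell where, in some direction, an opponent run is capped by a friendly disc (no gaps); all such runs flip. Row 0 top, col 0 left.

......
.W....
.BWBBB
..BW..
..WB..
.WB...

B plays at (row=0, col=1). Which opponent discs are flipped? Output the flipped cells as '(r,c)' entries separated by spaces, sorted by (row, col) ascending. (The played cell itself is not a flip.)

Dir NW: edge -> no flip
Dir N: edge -> no flip
Dir NE: edge -> no flip
Dir W: first cell '.' (not opp) -> no flip
Dir E: first cell '.' (not opp) -> no flip
Dir SW: first cell '.' (not opp) -> no flip
Dir S: opp run (1,1) capped by B -> flip
Dir SE: first cell '.' (not opp) -> no flip

Answer: (1,1)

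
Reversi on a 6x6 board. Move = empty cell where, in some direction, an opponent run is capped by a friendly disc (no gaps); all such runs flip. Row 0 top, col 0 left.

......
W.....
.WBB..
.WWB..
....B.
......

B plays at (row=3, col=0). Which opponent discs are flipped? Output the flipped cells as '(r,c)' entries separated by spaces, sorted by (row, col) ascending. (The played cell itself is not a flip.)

Answer: (3,1) (3,2)

Derivation:
Dir NW: edge -> no flip
Dir N: first cell '.' (not opp) -> no flip
Dir NE: opp run (2,1), next='.' -> no flip
Dir W: edge -> no flip
Dir E: opp run (3,1) (3,2) capped by B -> flip
Dir SW: edge -> no flip
Dir S: first cell '.' (not opp) -> no flip
Dir SE: first cell '.' (not opp) -> no flip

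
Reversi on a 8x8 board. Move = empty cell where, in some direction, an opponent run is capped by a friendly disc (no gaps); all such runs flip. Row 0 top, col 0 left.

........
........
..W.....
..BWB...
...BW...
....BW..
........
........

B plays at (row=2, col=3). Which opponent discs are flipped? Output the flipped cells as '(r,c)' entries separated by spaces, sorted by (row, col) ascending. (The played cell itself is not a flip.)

Answer: (3,3)

Derivation:
Dir NW: first cell '.' (not opp) -> no flip
Dir N: first cell '.' (not opp) -> no flip
Dir NE: first cell '.' (not opp) -> no flip
Dir W: opp run (2,2), next='.' -> no flip
Dir E: first cell '.' (not opp) -> no flip
Dir SW: first cell 'B' (not opp) -> no flip
Dir S: opp run (3,3) capped by B -> flip
Dir SE: first cell 'B' (not opp) -> no flip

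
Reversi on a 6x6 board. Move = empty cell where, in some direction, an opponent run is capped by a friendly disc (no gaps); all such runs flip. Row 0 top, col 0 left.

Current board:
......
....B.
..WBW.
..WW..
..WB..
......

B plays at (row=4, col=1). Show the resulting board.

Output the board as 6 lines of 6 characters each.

Answer: ......
....B.
..WBW.
..BW..
.BBB..
......

Derivation:
Place B at (4,1); scan 8 dirs for brackets.
Dir NW: first cell '.' (not opp) -> no flip
Dir N: first cell '.' (not opp) -> no flip
Dir NE: opp run (3,2) capped by B -> flip
Dir W: first cell '.' (not opp) -> no flip
Dir E: opp run (4,2) capped by B -> flip
Dir SW: first cell '.' (not opp) -> no flip
Dir S: first cell '.' (not opp) -> no flip
Dir SE: first cell '.' (not opp) -> no flip
All flips: (3,2) (4,2)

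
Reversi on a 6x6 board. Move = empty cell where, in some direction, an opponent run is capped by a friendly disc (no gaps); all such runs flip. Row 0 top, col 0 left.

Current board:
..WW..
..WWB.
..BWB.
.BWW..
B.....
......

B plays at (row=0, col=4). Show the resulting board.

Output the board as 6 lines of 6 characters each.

Answer: ..WWB.
..WBB.
..BWB.
.BWW..
B.....
......

Derivation:
Place B at (0,4); scan 8 dirs for brackets.
Dir NW: edge -> no flip
Dir N: edge -> no flip
Dir NE: edge -> no flip
Dir W: opp run (0,3) (0,2), next='.' -> no flip
Dir E: first cell '.' (not opp) -> no flip
Dir SW: opp run (1,3) capped by B -> flip
Dir S: first cell 'B' (not opp) -> no flip
Dir SE: first cell '.' (not opp) -> no flip
All flips: (1,3)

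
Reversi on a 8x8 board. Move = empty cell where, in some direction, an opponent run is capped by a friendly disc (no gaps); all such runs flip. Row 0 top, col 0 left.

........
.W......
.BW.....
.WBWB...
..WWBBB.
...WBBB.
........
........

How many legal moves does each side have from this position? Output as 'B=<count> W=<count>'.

Answer: B=8 W=8

Derivation:
-- B to move --
(0,0): flips 3 -> legal
(0,1): flips 1 -> legal
(0,2): no bracket -> illegal
(1,0): no bracket -> illegal
(1,2): flips 1 -> legal
(1,3): no bracket -> illegal
(2,0): no bracket -> illegal
(2,3): flips 1 -> legal
(2,4): no bracket -> illegal
(3,0): flips 1 -> legal
(4,0): no bracket -> illegal
(4,1): flips 3 -> legal
(5,1): no bracket -> illegal
(5,2): flips 3 -> legal
(6,2): flips 1 -> legal
(6,3): no bracket -> illegal
(6,4): no bracket -> illegal
B mobility = 8
-- W to move --
(1,0): flips 2 -> legal
(1,2): no bracket -> illegal
(2,0): flips 1 -> legal
(2,3): no bracket -> illegal
(2,4): no bracket -> illegal
(2,5): flips 1 -> legal
(3,0): no bracket -> illegal
(3,5): flips 2 -> legal
(3,6): no bracket -> illegal
(3,7): no bracket -> illegal
(4,1): no bracket -> illegal
(4,7): flips 3 -> legal
(5,7): flips 3 -> legal
(6,3): no bracket -> illegal
(6,4): no bracket -> illegal
(6,5): flips 1 -> legal
(6,6): flips 2 -> legal
(6,7): no bracket -> illegal
W mobility = 8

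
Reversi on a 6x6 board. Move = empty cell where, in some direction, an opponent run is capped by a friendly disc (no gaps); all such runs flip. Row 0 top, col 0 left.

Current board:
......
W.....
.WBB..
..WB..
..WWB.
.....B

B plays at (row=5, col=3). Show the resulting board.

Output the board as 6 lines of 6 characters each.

Answer: ......
W.....
.WBB..
..WB..
..WBB.
...B.B

Derivation:
Place B at (5,3); scan 8 dirs for brackets.
Dir NW: opp run (4,2), next='.' -> no flip
Dir N: opp run (4,3) capped by B -> flip
Dir NE: first cell 'B' (not opp) -> no flip
Dir W: first cell '.' (not opp) -> no flip
Dir E: first cell '.' (not opp) -> no flip
Dir SW: edge -> no flip
Dir S: edge -> no flip
Dir SE: edge -> no flip
All flips: (4,3)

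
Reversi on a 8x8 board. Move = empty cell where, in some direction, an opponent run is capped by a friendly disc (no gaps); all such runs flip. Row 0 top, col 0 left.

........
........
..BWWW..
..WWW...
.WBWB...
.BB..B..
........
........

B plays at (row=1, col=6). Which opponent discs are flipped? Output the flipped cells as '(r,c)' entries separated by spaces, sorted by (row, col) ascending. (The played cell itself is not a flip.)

Answer: (2,5) (3,4) (4,3)

Derivation:
Dir NW: first cell '.' (not opp) -> no flip
Dir N: first cell '.' (not opp) -> no flip
Dir NE: first cell '.' (not opp) -> no flip
Dir W: first cell '.' (not opp) -> no flip
Dir E: first cell '.' (not opp) -> no flip
Dir SW: opp run (2,5) (3,4) (4,3) capped by B -> flip
Dir S: first cell '.' (not opp) -> no flip
Dir SE: first cell '.' (not opp) -> no flip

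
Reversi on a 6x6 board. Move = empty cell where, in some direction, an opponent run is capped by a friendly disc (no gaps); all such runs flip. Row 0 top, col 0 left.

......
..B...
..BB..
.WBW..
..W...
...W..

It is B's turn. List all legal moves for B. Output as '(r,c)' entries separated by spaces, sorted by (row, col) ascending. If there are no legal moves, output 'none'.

(2,0): no bracket -> illegal
(2,1): no bracket -> illegal
(2,4): no bracket -> illegal
(3,0): flips 1 -> legal
(3,4): flips 1 -> legal
(4,0): flips 1 -> legal
(4,1): no bracket -> illegal
(4,3): flips 1 -> legal
(4,4): flips 1 -> legal
(5,1): no bracket -> illegal
(5,2): flips 1 -> legal
(5,4): no bracket -> illegal

Answer: (3,0) (3,4) (4,0) (4,3) (4,4) (5,2)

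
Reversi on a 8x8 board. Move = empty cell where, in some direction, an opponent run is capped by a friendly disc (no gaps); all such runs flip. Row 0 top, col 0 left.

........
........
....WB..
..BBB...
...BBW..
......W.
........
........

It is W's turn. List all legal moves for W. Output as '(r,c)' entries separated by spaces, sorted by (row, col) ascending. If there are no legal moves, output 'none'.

Answer: (2,3) (2,6) (4,2) (5,4)

Derivation:
(1,4): no bracket -> illegal
(1,5): no bracket -> illegal
(1,6): no bracket -> illegal
(2,1): no bracket -> illegal
(2,2): no bracket -> illegal
(2,3): flips 1 -> legal
(2,6): flips 1 -> legal
(3,1): no bracket -> illegal
(3,5): no bracket -> illegal
(3,6): no bracket -> illegal
(4,1): no bracket -> illegal
(4,2): flips 3 -> legal
(5,2): no bracket -> illegal
(5,3): no bracket -> illegal
(5,4): flips 2 -> legal
(5,5): no bracket -> illegal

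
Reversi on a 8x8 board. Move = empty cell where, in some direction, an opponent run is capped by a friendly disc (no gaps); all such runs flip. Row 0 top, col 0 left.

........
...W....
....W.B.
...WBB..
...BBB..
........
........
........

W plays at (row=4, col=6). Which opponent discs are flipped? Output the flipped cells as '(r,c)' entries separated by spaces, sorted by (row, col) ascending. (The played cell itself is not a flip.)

Dir NW: opp run (3,5) capped by W -> flip
Dir N: first cell '.' (not opp) -> no flip
Dir NE: first cell '.' (not opp) -> no flip
Dir W: opp run (4,5) (4,4) (4,3), next='.' -> no flip
Dir E: first cell '.' (not opp) -> no flip
Dir SW: first cell '.' (not opp) -> no flip
Dir S: first cell '.' (not opp) -> no flip
Dir SE: first cell '.' (not opp) -> no flip

Answer: (3,5)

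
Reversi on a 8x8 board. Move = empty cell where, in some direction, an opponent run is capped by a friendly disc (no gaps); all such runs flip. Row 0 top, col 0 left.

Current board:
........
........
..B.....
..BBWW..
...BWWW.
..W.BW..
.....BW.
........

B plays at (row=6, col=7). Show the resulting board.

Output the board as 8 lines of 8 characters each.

Place B at (6,7); scan 8 dirs for brackets.
Dir NW: first cell '.' (not opp) -> no flip
Dir N: first cell '.' (not opp) -> no flip
Dir NE: edge -> no flip
Dir W: opp run (6,6) capped by B -> flip
Dir E: edge -> no flip
Dir SW: first cell '.' (not opp) -> no flip
Dir S: first cell '.' (not opp) -> no flip
Dir SE: edge -> no flip
All flips: (6,6)

Answer: ........
........
..B.....
..BBWW..
...BWWW.
..W.BW..
.....BBB
........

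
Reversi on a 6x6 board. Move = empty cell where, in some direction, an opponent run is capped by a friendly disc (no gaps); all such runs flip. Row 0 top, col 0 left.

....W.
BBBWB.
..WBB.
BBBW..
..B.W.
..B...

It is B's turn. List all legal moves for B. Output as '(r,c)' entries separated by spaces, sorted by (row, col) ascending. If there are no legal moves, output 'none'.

Answer: (0,2) (0,3) (2,1) (3,4) (4,3) (5,5)

Derivation:
(0,2): flips 1 -> legal
(0,3): flips 1 -> legal
(0,5): no bracket -> illegal
(1,5): no bracket -> illegal
(2,1): flips 1 -> legal
(3,4): flips 1 -> legal
(3,5): no bracket -> illegal
(4,3): flips 1 -> legal
(4,5): no bracket -> illegal
(5,3): no bracket -> illegal
(5,4): no bracket -> illegal
(5,5): flips 3 -> legal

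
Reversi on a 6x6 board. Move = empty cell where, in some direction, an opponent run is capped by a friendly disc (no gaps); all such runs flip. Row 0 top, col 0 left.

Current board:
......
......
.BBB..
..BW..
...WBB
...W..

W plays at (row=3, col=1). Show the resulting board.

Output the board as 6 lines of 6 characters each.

Answer: ......
......
.BBB..
.WWW..
...WBB
...W..

Derivation:
Place W at (3,1); scan 8 dirs for brackets.
Dir NW: first cell '.' (not opp) -> no flip
Dir N: opp run (2,1), next='.' -> no flip
Dir NE: opp run (2,2), next='.' -> no flip
Dir W: first cell '.' (not opp) -> no flip
Dir E: opp run (3,2) capped by W -> flip
Dir SW: first cell '.' (not opp) -> no flip
Dir S: first cell '.' (not opp) -> no flip
Dir SE: first cell '.' (not opp) -> no flip
All flips: (3,2)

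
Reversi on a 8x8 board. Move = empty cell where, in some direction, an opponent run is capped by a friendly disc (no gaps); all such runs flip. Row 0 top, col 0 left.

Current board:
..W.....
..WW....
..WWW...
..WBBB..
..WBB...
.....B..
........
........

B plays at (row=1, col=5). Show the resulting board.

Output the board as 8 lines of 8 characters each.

Place B at (1,5); scan 8 dirs for brackets.
Dir NW: first cell '.' (not opp) -> no flip
Dir N: first cell '.' (not opp) -> no flip
Dir NE: first cell '.' (not opp) -> no flip
Dir W: first cell '.' (not opp) -> no flip
Dir E: first cell '.' (not opp) -> no flip
Dir SW: opp run (2,4) capped by B -> flip
Dir S: first cell '.' (not opp) -> no flip
Dir SE: first cell '.' (not opp) -> no flip
All flips: (2,4)

Answer: ..W.....
..WW.B..
..WWB...
..WBBB..
..WBB...
.....B..
........
........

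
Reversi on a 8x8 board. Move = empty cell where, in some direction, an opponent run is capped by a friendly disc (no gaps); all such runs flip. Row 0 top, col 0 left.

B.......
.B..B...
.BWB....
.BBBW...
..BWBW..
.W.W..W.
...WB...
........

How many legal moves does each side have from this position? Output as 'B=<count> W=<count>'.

-- B to move --
(1,2): flips 1 -> legal
(1,3): flips 1 -> legal
(2,4): flips 1 -> legal
(2,5): no bracket -> illegal
(3,5): flips 1 -> legal
(3,6): no bracket -> illegal
(4,0): no bracket -> illegal
(4,1): no bracket -> illegal
(4,6): flips 1 -> legal
(4,7): no bracket -> illegal
(5,0): no bracket -> illegal
(5,2): no bracket -> illegal
(5,4): flips 1 -> legal
(5,5): no bracket -> illegal
(5,7): no bracket -> illegal
(6,0): flips 1 -> legal
(6,1): no bracket -> illegal
(6,2): flips 2 -> legal
(6,5): no bracket -> illegal
(6,6): no bracket -> illegal
(6,7): flips 3 -> legal
(7,2): no bracket -> illegal
(7,3): flips 3 -> legal
(7,4): no bracket -> illegal
B mobility = 10
-- W to move --
(0,1): no bracket -> illegal
(0,2): no bracket -> illegal
(0,3): no bracket -> illegal
(0,4): no bracket -> illegal
(0,5): no bracket -> illegal
(1,0): flips 2 -> legal
(1,2): flips 1 -> legal
(1,3): flips 2 -> legal
(1,5): no bracket -> illegal
(2,0): flips 3 -> legal
(2,4): flips 3 -> legal
(2,5): no bracket -> illegal
(3,0): flips 3 -> legal
(3,5): flips 1 -> legal
(4,0): flips 1 -> legal
(4,1): flips 1 -> legal
(5,2): flips 2 -> legal
(5,4): flips 1 -> legal
(5,5): flips 2 -> legal
(6,5): flips 1 -> legal
(7,3): no bracket -> illegal
(7,4): no bracket -> illegal
(7,5): flips 1 -> legal
W mobility = 14

Answer: B=10 W=14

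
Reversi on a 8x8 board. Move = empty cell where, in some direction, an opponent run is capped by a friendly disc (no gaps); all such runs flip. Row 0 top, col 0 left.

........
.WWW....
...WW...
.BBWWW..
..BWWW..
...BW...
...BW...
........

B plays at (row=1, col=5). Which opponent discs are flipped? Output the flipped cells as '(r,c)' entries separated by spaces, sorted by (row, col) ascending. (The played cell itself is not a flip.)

Answer: (2,4) (3,3)

Derivation:
Dir NW: first cell '.' (not opp) -> no flip
Dir N: first cell '.' (not opp) -> no flip
Dir NE: first cell '.' (not opp) -> no flip
Dir W: first cell '.' (not opp) -> no flip
Dir E: first cell '.' (not opp) -> no flip
Dir SW: opp run (2,4) (3,3) capped by B -> flip
Dir S: first cell '.' (not opp) -> no flip
Dir SE: first cell '.' (not opp) -> no flip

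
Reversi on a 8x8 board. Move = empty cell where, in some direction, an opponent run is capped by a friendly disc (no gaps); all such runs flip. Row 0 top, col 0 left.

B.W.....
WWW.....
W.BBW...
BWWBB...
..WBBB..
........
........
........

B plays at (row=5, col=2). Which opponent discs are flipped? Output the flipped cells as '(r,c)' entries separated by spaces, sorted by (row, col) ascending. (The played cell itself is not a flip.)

Answer: (3,2) (4,2)

Derivation:
Dir NW: first cell '.' (not opp) -> no flip
Dir N: opp run (4,2) (3,2) capped by B -> flip
Dir NE: first cell 'B' (not opp) -> no flip
Dir W: first cell '.' (not opp) -> no flip
Dir E: first cell '.' (not opp) -> no flip
Dir SW: first cell '.' (not opp) -> no flip
Dir S: first cell '.' (not opp) -> no flip
Dir SE: first cell '.' (not opp) -> no flip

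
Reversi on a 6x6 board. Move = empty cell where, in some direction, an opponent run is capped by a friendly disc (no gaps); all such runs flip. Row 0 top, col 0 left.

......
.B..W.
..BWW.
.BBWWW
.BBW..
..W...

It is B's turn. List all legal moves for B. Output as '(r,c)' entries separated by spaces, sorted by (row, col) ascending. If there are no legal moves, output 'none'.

Answer: (0,5) (1,5) (2,5) (4,4) (5,4)

Derivation:
(0,3): no bracket -> illegal
(0,4): no bracket -> illegal
(0,5): flips 2 -> legal
(1,2): no bracket -> illegal
(1,3): no bracket -> illegal
(1,5): flips 2 -> legal
(2,5): flips 2 -> legal
(4,4): flips 2 -> legal
(4,5): no bracket -> illegal
(5,1): no bracket -> illegal
(5,3): no bracket -> illegal
(5,4): flips 1 -> legal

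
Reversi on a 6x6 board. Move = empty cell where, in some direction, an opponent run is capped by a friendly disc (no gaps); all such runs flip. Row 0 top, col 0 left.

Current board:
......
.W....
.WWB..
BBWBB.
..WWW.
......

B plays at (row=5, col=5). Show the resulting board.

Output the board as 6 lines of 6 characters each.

Answer: ......
.W....
.WWB..
BBWBB.
..WWB.
.....B

Derivation:
Place B at (5,5); scan 8 dirs for brackets.
Dir NW: opp run (4,4) capped by B -> flip
Dir N: first cell '.' (not opp) -> no flip
Dir NE: edge -> no flip
Dir W: first cell '.' (not opp) -> no flip
Dir E: edge -> no flip
Dir SW: edge -> no flip
Dir S: edge -> no flip
Dir SE: edge -> no flip
All flips: (4,4)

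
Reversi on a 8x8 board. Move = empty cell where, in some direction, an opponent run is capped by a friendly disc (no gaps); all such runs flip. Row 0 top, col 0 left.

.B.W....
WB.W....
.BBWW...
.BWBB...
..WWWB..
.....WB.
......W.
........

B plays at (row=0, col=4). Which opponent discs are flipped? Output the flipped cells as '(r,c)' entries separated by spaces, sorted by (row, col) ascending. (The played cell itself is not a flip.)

Answer: (1,3)

Derivation:
Dir NW: edge -> no flip
Dir N: edge -> no flip
Dir NE: edge -> no flip
Dir W: opp run (0,3), next='.' -> no flip
Dir E: first cell '.' (not opp) -> no flip
Dir SW: opp run (1,3) capped by B -> flip
Dir S: first cell '.' (not opp) -> no flip
Dir SE: first cell '.' (not opp) -> no flip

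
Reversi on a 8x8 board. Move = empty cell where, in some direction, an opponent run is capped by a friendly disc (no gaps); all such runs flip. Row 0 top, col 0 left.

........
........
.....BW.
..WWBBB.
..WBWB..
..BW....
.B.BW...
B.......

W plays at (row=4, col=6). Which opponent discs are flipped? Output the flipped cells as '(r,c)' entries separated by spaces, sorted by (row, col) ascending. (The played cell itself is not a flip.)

Dir NW: opp run (3,5), next='.' -> no flip
Dir N: opp run (3,6) capped by W -> flip
Dir NE: first cell '.' (not opp) -> no flip
Dir W: opp run (4,5) capped by W -> flip
Dir E: first cell '.' (not opp) -> no flip
Dir SW: first cell '.' (not opp) -> no flip
Dir S: first cell '.' (not opp) -> no flip
Dir SE: first cell '.' (not opp) -> no flip

Answer: (3,6) (4,5)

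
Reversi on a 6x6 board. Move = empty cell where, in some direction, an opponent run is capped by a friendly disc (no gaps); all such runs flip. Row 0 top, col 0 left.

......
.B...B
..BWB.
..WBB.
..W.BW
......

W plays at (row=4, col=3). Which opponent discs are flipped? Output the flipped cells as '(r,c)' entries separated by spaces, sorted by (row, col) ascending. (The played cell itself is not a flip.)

Answer: (3,3) (4,4)

Derivation:
Dir NW: first cell 'W' (not opp) -> no flip
Dir N: opp run (3,3) capped by W -> flip
Dir NE: opp run (3,4), next='.' -> no flip
Dir W: first cell 'W' (not opp) -> no flip
Dir E: opp run (4,4) capped by W -> flip
Dir SW: first cell '.' (not opp) -> no flip
Dir S: first cell '.' (not opp) -> no flip
Dir SE: first cell '.' (not opp) -> no flip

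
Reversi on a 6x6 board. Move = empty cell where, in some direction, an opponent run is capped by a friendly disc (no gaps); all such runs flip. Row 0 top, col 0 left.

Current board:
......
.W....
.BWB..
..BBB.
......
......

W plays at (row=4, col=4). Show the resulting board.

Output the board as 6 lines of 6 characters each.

Answer: ......
.W....
.BWB..
..BWB.
....W.
......

Derivation:
Place W at (4,4); scan 8 dirs for brackets.
Dir NW: opp run (3,3) capped by W -> flip
Dir N: opp run (3,4), next='.' -> no flip
Dir NE: first cell '.' (not opp) -> no flip
Dir W: first cell '.' (not opp) -> no flip
Dir E: first cell '.' (not opp) -> no flip
Dir SW: first cell '.' (not opp) -> no flip
Dir S: first cell '.' (not opp) -> no flip
Dir SE: first cell '.' (not opp) -> no flip
All flips: (3,3)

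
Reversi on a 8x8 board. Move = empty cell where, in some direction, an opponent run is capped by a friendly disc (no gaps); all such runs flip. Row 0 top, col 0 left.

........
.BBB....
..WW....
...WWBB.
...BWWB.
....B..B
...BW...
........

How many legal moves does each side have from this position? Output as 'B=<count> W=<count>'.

-- B to move --
(1,4): no bracket -> illegal
(2,1): no bracket -> illegal
(2,4): flips 2 -> legal
(2,5): flips 1 -> legal
(3,1): flips 1 -> legal
(3,2): flips 3 -> legal
(4,2): no bracket -> illegal
(5,3): flips 1 -> legal
(5,5): flips 4 -> legal
(5,6): flips 3 -> legal
(6,5): flips 1 -> legal
(7,3): no bracket -> illegal
(7,4): flips 1 -> legal
(7,5): no bracket -> illegal
B mobility = 9
-- W to move --
(0,0): flips 1 -> legal
(0,1): flips 1 -> legal
(0,2): flips 1 -> legal
(0,3): flips 1 -> legal
(0,4): flips 1 -> legal
(1,0): no bracket -> illegal
(1,4): no bracket -> illegal
(2,0): no bracket -> illegal
(2,1): no bracket -> illegal
(2,4): no bracket -> illegal
(2,5): flips 1 -> legal
(2,6): flips 1 -> legal
(2,7): flips 1 -> legal
(3,2): no bracket -> illegal
(3,7): flips 2 -> legal
(4,2): flips 1 -> legal
(4,7): flips 1 -> legal
(5,2): flips 1 -> legal
(5,3): flips 1 -> legal
(5,5): no bracket -> illegal
(5,6): no bracket -> illegal
(6,2): flips 1 -> legal
(6,5): no bracket -> illegal
(6,6): no bracket -> illegal
(6,7): no bracket -> illegal
(7,2): flips 2 -> legal
(7,3): no bracket -> illegal
(7,4): no bracket -> illegal
W mobility = 15

Answer: B=9 W=15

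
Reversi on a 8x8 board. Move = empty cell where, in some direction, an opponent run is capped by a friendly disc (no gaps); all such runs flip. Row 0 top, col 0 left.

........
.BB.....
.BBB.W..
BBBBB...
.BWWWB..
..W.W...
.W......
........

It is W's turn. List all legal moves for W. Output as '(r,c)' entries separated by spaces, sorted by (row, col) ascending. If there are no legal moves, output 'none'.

Answer: (0,0) (0,2) (1,0) (1,3) (2,0) (2,4) (3,6) (4,0) (4,6)

Derivation:
(0,0): flips 3 -> legal
(0,1): no bracket -> illegal
(0,2): flips 3 -> legal
(0,3): no bracket -> illegal
(1,0): flips 2 -> legal
(1,3): flips 2 -> legal
(1,4): no bracket -> illegal
(2,0): flips 1 -> legal
(2,4): flips 2 -> legal
(3,5): no bracket -> illegal
(3,6): flips 1 -> legal
(4,0): flips 1 -> legal
(4,6): flips 1 -> legal
(5,0): no bracket -> illegal
(5,1): no bracket -> illegal
(5,5): no bracket -> illegal
(5,6): no bracket -> illegal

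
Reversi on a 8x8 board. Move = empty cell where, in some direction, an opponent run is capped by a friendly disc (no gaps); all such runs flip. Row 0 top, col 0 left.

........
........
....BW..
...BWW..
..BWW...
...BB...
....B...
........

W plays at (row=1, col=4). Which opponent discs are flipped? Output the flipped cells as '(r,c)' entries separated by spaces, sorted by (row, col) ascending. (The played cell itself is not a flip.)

Answer: (2,4)

Derivation:
Dir NW: first cell '.' (not opp) -> no flip
Dir N: first cell '.' (not opp) -> no flip
Dir NE: first cell '.' (not opp) -> no flip
Dir W: first cell '.' (not opp) -> no flip
Dir E: first cell '.' (not opp) -> no flip
Dir SW: first cell '.' (not opp) -> no flip
Dir S: opp run (2,4) capped by W -> flip
Dir SE: first cell 'W' (not opp) -> no flip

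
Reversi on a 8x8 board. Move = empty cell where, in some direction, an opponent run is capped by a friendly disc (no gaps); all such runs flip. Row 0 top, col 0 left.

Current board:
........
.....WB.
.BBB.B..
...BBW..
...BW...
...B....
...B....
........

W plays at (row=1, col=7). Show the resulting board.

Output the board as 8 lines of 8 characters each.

Place W at (1,7); scan 8 dirs for brackets.
Dir NW: first cell '.' (not opp) -> no flip
Dir N: first cell '.' (not opp) -> no flip
Dir NE: edge -> no flip
Dir W: opp run (1,6) capped by W -> flip
Dir E: edge -> no flip
Dir SW: first cell '.' (not opp) -> no flip
Dir S: first cell '.' (not opp) -> no flip
Dir SE: edge -> no flip
All flips: (1,6)

Answer: ........
.....WWW
.BBB.B..
...BBW..
...BW...
...B....
...B....
........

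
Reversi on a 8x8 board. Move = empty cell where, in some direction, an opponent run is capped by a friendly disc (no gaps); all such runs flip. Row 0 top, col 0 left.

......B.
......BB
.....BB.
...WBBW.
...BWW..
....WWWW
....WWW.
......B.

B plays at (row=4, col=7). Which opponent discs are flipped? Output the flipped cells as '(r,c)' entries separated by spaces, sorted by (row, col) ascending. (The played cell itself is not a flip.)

Answer: (3,6)

Derivation:
Dir NW: opp run (3,6) capped by B -> flip
Dir N: first cell '.' (not opp) -> no flip
Dir NE: edge -> no flip
Dir W: first cell '.' (not opp) -> no flip
Dir E: edge -> no flip
Dir SW: opp run (5,6) (6,5), next='.' -> no flip
Dir S: opp run (5,7), next='.' -> no flip
Dir SE: edge -> no flip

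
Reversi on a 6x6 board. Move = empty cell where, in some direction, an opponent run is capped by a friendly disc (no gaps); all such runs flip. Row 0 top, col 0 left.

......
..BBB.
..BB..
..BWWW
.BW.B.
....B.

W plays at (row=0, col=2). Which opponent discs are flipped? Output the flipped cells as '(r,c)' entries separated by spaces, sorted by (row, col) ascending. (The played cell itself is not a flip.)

Answer: (1,2) (2,2) (3,2)

Derivation:
Dir NW: edge -> no flip
Dir N: edge -> no flip
Dir NE: edge -> no flip
Dir W: first cell '.' (not opp) -> no flip
Dir E: first cell '.' (not opp) -> no flip
Dir SW: first cell '.' (not opp) -> no flip
Dir S: opp run (1,2) (2,2) (3,2) capped by W -> flip
Dir SE: opp run (1,3), next='.' -> no flip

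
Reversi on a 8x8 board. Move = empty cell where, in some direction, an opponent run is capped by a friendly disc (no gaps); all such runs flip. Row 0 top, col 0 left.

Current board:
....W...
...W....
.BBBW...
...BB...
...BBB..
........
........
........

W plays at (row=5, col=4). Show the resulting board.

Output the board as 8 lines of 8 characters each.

Answer: ....W...
...W....
.BBBW...
...BW...
...BWB..
....W...
........
........

Derivation:
Place W at (5,4); scan 8 dirs for brackets.
Dir NW: opp run (4,3), next='.' -> no flip
Dir N: opp run (4,4) (3,4) capped by W -> flip
Dir NE: opp run (4,5), next='.' -> no flip
Dir W: first cell '.' (not opp) -> no flip
Dir E: first cell '.' (not opp) -> no flip
Dir SW: first cell '.' (not opp) -> no flip
Dir S: first cell '.' (not opp) -> no flip
Dir SE: first cell '.' (not opp) -> no flip
All flips: (3,4) (4,4)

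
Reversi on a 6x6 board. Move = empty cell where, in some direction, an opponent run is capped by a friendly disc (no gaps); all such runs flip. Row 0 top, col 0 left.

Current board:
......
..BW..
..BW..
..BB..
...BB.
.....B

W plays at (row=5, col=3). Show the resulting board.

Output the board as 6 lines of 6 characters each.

Place W at (5,3); scan 8 dirs for brackets.
Dir NW: first cell '.' (not opp) -> no flip
Dir N: opp run (4,3) (3,3) capped by W -> flip
Dir NE: opp run (4,4), next='.' -> no flip
Dir W: first cell '.' (not opp) -> no flip
Dir E: first cell '.' (not opp) -> no flip
Dir SW: edge -> no flip
Dir S: edge -> no flip
Dir SE: edge -> no flip
All flips: (3,3) (4,3)

Answer: ......
..BW..
..BW..
..BW..
...WB.
...W.B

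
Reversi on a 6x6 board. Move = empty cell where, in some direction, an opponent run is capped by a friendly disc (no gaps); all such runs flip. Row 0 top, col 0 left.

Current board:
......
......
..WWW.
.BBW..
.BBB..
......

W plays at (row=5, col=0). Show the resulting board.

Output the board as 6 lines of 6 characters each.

Place W at (5,0); scan 8 dirs for brackets.
Dir NW: edge -> no flip
Dir N: first cell '.' (not opp) -> no flip
Dir NE: opp run (4,1) (3,2) capped by W -> flip
Dir W: edge -> no flip
Dir E: first cell '.' (not opp) -> no flip
Dir SW: edge -> no flip
Dir S: edge -> no flip
Dir SE: edge -> no flip
All flips: (3,2) (4,1)

Answer: ......
......
..WWW.
.BWW..
.WBB..
W.....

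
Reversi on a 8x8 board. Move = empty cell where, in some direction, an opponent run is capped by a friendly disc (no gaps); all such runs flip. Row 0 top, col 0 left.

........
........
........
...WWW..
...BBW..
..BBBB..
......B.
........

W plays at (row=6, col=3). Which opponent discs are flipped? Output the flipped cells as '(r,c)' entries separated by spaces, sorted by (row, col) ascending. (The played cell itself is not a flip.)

Dir NW: opp run (5,2), next='.' -> no flip
Dir N: opp run (5,3) (4,3) capped by W -> flip
Dir NE: opp run (5,4) capped by W -> flip
Dir W: first cell '.' (not opp) -> no flip
Dir E: first cell '.' (not opp) -> no flip
Dir SW: first cell '.' (not opp) -> no flip
Dir S: first cell '.' (not opp) -> no flip
Dir SE: first cell '.' (not opp) -> no flip

Answer: (4,3) (5,3) (5,4)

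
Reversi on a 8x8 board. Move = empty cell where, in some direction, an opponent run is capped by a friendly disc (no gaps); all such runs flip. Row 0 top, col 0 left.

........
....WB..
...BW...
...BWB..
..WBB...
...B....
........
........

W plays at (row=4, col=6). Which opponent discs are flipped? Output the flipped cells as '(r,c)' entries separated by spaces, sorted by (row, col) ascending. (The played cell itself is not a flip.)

Answer: (3,5)

Derivation:
Dir NW: opp run (3,5) capped by W -> flip
Dir N: first cell '.' (not opp) -> no flip
Dir NE: first cell '.' (not opp) -> no flip
Dir W: first cell '.' (not opp) -> no flip
Dir E: first cell '.' (not opp) -> no flip
Dir SW: first cell '.' (not opp) -> no flip
Dir S: first cell '.' (not opp) -> no flip
Dir SE: first cell '.' (not opp) -> no flip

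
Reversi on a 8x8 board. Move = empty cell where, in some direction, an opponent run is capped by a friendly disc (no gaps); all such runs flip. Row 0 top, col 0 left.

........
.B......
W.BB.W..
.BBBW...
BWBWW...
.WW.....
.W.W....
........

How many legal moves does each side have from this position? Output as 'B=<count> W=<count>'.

Answer: B=9 W=9

Derivation:
-- B to move --
(1,0): no bracket -> illegal
(1,4): no bracket -> illegal
(1,5): no bracket -> illegal
(1,6): no bracket -> illegal
(2,1): no bracket -> illegal
(2,4): no bracket -> illegal
(2,6): no bracket -> illegal
(3,0): no bracket -> illegal
(3,5): flips 1 -> legal
(3,6): no bracket -> illegal
(4,5): flips 3 -> legal
(5,0): flips 1 -> legal
(5,3): flips 1 -> legal
(5,4): flips 1 -> legal
(5,5): flips 1 -> legal
(6,0): flips 1 -> legal
(6,2): flips 2 -> legal
(6,4): no bracket -> illegal
(7,0): no bracket -> illegal
(7,1): flips 3 -> legal
(7,2): no bracket -> illegal
(7,3): no bracket -> illegal
(7,4): no bracket -> illegal
B mobility = 9
-- W to move --
(0,0): flips 3 -> legal
(0,1): no bracket -> illegal
(0,2): flips 1 -> legal
(1,0): no bracket -> illegal
(1,2): flips 4 -> legal
(1,3): flips 2 -> legal
(1,4): flips 2 -> legal
(2,1): flips 2 -> legal
(2,4): flips 2 -> legal
(3,0): flips 3 -> legal
(5,0): no bracket -> illegal
(5,3): flips 2 -> legal
W mobility = 9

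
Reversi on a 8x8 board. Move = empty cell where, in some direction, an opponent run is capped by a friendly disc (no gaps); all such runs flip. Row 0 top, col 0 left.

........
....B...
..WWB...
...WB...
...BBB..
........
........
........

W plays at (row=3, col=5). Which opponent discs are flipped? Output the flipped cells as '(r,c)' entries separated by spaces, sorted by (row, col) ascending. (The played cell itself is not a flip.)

Answer: (3,4)

Derivation:
Dir NW: opp run (2,4), next='.' -> no flip
Dir N: first cell '.' (not opp) -> no flip
Dir NE: first cell '.' (not opp) -> no flip
Dir W: opp run (3,4) capped by W -> flip
Dir E: first cell '.' (not opp) -> no flip
Dir SW: opp run (4,4), next='.' -> no flip
Dir S: opp run (4,5), next='.' -> no flip
Dir SE: first cell '.' (not opp) -> no flip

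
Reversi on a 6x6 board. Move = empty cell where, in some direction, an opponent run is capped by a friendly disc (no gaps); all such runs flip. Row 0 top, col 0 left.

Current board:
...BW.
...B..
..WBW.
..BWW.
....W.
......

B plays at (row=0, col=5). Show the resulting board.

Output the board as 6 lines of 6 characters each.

Place B at (0,5); scan 8 dirs for brackets.
Dir NW: edge -> no flip
Dir N: edge -> no flip
Dir NE: edge -> no flip
Dir W: opp run (0,4) capped by B -> flip
Dir E: edge -> no flip
Dir SW: first cell '.' (not opp) -> no flip
Dir S: first cell '.' (not opp) -> no flip
Dir SE: edge -> no flip
All flips: (0,4)

Answer: ...BBB
...B..
..WBW.
..BWW.
....W.
......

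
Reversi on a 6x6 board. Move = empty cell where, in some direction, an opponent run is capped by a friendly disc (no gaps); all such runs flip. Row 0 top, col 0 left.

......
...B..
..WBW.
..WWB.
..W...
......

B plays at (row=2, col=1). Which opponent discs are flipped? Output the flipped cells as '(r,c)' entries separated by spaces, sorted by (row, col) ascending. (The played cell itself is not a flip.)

Dir NW: first cell '.' (not opp) -> no flip
Dir N: first cell '.' (not opp) -> no flip
Dir NE: first cell '.' (not opp) -> no flip
Dir W: first cell '.' (not opp) -> no flip
Dir E: opp run (2,2) capped by B -> flip
Dir SW: first cell '.' (not opp) -> no flip
Dir S: first cell '.' (not opp) -> no flip
Dir SE: opp run (3,2), next='.' -> no flip

Answer: (2,2)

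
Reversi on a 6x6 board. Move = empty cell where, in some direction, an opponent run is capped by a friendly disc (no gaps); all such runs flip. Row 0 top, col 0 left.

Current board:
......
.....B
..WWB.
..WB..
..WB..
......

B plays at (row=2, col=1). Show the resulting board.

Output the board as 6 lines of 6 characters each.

Answer: ......
.....B
.BBBB.
..BB..
..WB..
......

Derivation:
Place B at (2,1); scan 8 dirs for brackets.
Dir NW: first cell '.' (not opp) -> no flip
Dir N: first cell '.' (not opp) -> no flip
Dir NE: first cell '.' (not opp) -> no flip
Dir W: first cell '.' (not opp) -> no flip
Dir E: opp run (2,2) (2,3) capped by B -> flip
Dir SW: first cell '.' (not opp) -> no flip
Dir S: first cell '.' (not opp) -> no flip
Dir SE: opp run (3,2) capped by B -> flip
All flips: (2,2) (2,3) (3,2)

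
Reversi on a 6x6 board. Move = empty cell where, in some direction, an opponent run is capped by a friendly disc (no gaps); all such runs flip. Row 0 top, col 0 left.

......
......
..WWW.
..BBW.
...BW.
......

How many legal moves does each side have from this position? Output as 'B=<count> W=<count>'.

Answer: B=9 W=5

Derivation:
-- B to move --
(1,1): flips 1 -> legal
(1,2): flips 1 -> legal
(1,3): flips 1 -> legal
(1,4): flips 1 -> legal
(1,5): flips 1 -> legal
(2,1): no bracket -> illegal
(2,5): flips 1 -> legal
(3,1): no bracket -> illegal
(3,5): flips 1 -> legal
(4,5): flips 1 -> legal
(5,3): no bracket -> illegal
(5,4): no bracket -> illegal
(5,5): flips 1 -> legal
B mobility = 9
-- W to move --
(2,1): no bracket -> illegal
(3,1): flips 2 -> legal
(4,1): flips 1 -> legal
(4,2): flips 3 -> legal
(5,2): flips 1 -> legal
(5,3): flips 2 -> legal
(5,4): no bracket -> illegal
W mobility = 5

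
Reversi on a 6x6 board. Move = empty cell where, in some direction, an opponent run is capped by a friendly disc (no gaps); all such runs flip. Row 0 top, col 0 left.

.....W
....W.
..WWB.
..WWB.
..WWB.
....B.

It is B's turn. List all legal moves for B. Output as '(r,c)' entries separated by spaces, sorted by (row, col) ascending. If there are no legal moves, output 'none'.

(0,3): no bracket -> illegal
(0,4): flips 1 -> legal
(1,1): flips 2 -> legal
(1,2): flips 1 -> legal
(1,3): no bracket -> illegal
(1,5): no bracket -> illegal
(2,1): flips 4 -> legal
(2,5): no bracket -> illegal
(3,1): flips 2 -> legal
(4,1): flips 2 -> legal
(5,1): flips 2 -> legal
(5,2): flips 1 -> legal
(5,3): no bracket -> illegal

Answer: (0,4) (1,1) (1,2) (2,1) (3,1) (4,1) (5,1) (5,2)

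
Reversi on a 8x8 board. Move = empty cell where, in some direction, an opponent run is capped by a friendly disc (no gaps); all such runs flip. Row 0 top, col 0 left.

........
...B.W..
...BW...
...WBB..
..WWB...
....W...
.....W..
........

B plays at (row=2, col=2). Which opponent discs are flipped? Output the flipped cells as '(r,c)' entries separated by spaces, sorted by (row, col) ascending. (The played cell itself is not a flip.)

Dir NW: first cell '.' (not opp) -> no flip
Dir N: first cell '.' (not opp) -> no flip
Dir NE: first cell 'B' (not opp) -> no flip
Dir W: first cell '.' (not opp) -> no flip
Dir E: first cell 'B' (not opp) -> no flip
Dir SW: first cell '.' (not opp) -> no flip
Dir S: first cell '.' (not opp) -> no flip
Dir SE: opp run (3,3) capped by B -> flip

Answer: (3,3)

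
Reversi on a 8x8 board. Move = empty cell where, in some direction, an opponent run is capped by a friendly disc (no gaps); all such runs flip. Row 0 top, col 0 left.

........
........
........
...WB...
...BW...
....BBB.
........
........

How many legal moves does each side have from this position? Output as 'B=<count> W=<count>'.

-- B to move --
(2,2): flips 2 -> legal
(2,3): flips 1 -> legal
(2,4): no bracket -> illegal
(3,2): flips 1 -> legal
(3,5): no bracket -> illegal
(4,2): no bracket -> illegal
(4,5): flips 1 -> legal
(5,3): no bracket -> illegal
B mobility = 4
-- W to move --
(2,3): no bracket -> illegal
(2,4): flips 1 -> legal
(2,5): no bracket -> illegal
(3,2): no bracket -> illegal
(3,5): flips 1 -> legal
(4,2): flips 1 -> legal
(4,5): no bracket -> illegal
(4,6): no bracket -> illegal
(4,7): no bracket -> illegal
(5,2): no bracket -> illegal
(5,3): flips 1 -> legal
(5,7): no bracket -> illegal
(6,3): no bracket -> illegal
(6,4): flips 1 -> legal
(6,5): no bracket -> illegal
(6,6): flips 1 -> legal
(6,7): no bracket -> illegal
W mobility = 6

Answer: B=4 W=6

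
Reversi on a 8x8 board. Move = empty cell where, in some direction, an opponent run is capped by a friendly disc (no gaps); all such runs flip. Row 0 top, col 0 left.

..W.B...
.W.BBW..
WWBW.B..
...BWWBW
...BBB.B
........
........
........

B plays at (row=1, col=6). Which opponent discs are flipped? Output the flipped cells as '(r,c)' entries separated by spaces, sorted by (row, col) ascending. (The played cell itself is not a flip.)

Dir NW: first cell '.' (not opp) -> no flip
Dir N: first cell '.' (not opp) -> no flip
Dir NE: first cell '.' (not opp) -> no flip
Dir W: opp run (1,5) capped by B -> flip
Dir E: first cell '.' (not opp) -> no flip
Dir SW: first cell 'B' (not opp) -> no flip
Dir S: first cell '.' (not opp) -> no flip
Dir SE: first cell '.' (not opp) -> no flip

Answer: (1,5)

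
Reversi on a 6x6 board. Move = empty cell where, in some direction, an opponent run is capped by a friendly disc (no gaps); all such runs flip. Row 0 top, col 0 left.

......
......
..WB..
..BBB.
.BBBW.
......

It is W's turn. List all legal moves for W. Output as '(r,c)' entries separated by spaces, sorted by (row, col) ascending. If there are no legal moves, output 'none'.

Answer: (2,4) (4,0) (5,2)

Derivation:
(1,2): no bracket -> illegal
(1,3): no bracket -> illegal
(1,4): no bracket -> illegal
(2,1): no bracket -> illegal
(2,4): flips 2 -> legal
(2,5): no bracket -> illegal
(3,0): no bracket -> illegal
(3,1): no bracket -> illegal
(3,5): no bracket -> illegal
(4,0): flips 3 -> legal
(4,5): no bracket -> illegal
(5,0): no bracket -> illegal
(5,1): no bracket -> illegal
(5,2): flips 2 -> legal
(5,3): no bracket -> illegal
(5,4): no bracket -> illegal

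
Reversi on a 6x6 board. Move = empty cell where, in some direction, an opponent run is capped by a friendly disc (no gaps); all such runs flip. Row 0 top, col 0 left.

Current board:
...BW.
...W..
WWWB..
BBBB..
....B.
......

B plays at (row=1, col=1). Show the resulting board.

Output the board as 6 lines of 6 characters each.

Place B at (1,1); scan 8 dirs for brackets.
Dir NW: first cell '.' (not opp) -> no flip
Dir N: first cell '.' (not opp) -> no flip
Dir NE: first cell '.' (not opp) -> no flip
Dir W: first cell '.' (not opp) -> no flip
Dir E: first cell '.' (not opp) -> no flip
Dir SW: opp run (2,0), next=edge -> no flip
Dir S: opp run (2,1) capped by B -> flip
Dir SE: opp run (2,2) capped by B -> flip
All flips: (2,1) (2,2)

Answer: ...BW.
.B.W..
WBBB..
BBBB..
....B.
......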